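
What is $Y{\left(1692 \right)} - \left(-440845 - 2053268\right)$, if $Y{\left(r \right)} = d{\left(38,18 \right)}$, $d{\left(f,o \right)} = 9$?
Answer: $2494122$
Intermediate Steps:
$Y{\left(r \right)} = 9$
$Y{\left(1692 \right)} - \left(-440845 - 2053268\right) = 9 - \left(-440845 - 2053268\right) = 9 - -2494113 = 9 + 2494113 = 2494122$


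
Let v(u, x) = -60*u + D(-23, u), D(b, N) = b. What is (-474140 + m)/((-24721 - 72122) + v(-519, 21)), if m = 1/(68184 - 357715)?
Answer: 137278228341/19029714506 ≈ 7.2139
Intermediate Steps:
v(u, x) = -23 - 60*u (v(u, x) = -60*u - 23 = -23 - 60*u)
m = -1/289531 (m = 1/(-289531) = -1/289531 ≈ -3.4539e-6)
(-474140 + m)/((-24721 - 72122) + v(-519, 21)) = (-474140 - 1/289531)/((-24721 - 72122) + (-23 - 60*(-519))) = -137278228341/(289531*(-96843 + (-23 + 31140))) = -137278228341/(289531*(-96843 + 31117)) = -137278228341/289531/(-65726) = -137278228341/289531*(-1/65726) = 137278228341/19029714506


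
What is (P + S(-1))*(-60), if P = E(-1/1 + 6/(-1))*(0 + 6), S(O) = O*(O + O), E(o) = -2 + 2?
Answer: -120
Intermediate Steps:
E(o) = 0
S(O) = 2*O**2 (S(O) = O*(2*O) = 2*O**2)
P = 0 (P = 0*(0 + 6) = 0*6 = 0)
(P + S(-1))*(-60) = (0 + 2*(-1)**2)*(-60) = (0 + 2*1)*(-60) = (0 + 2)*(-60) = 2*(-60) = -120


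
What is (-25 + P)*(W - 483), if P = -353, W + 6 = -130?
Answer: 233982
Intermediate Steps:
W = -136 (W = -6 - 130 = -136)
(-25 + P)*(W - 483) = (-25 - 353)*(-136 - 483) = -378*(-619) = 233982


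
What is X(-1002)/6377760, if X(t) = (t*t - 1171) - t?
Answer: 4669/29664 ≈ 0.15740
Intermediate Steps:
X(t) = -1171 + t² - t (X(t) = (t² - 1171) - t = (-1171 + t²) - t = -1171 + t² - t)
X(-1002)/6377760 = (-1171 + (-1002)² - 1*(-1002))/6377760 = (-1171 + 1004004 + 1002)*(1/6377760) = 1003835*(1/6377760) = 4669/29664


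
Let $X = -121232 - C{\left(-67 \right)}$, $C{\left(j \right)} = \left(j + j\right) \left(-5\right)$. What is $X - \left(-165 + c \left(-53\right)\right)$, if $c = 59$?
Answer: $-118610$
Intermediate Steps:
$C{\left(j \right)} = - 10 j$ ($C{\left(j \right)} = 2 j \left(-5\right) = - 10 j$)
$X = -121902$ ($X = -121232 - \left(-10\right) \left(-67\right) = -121232 - 670 = -121902$)
$X - \left(-165 + c \left(-53\right)\right) = -121902 - \left(-165 + 59 \left(-53\right)\right) = -121902 - \left(-165 - 3127\right) = -121902 - -3292 = -121902 + 3292 = -118610$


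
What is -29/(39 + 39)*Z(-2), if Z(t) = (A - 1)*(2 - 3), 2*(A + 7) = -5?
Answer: -203/52 ≈ -3.9038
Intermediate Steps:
A = -19/2 (A = -7 + (½)*(-5) = -7 - 5/2 = -19/2 ≈ -9.5000)
Z(t) = 21/2 (Z(t) = (-19/2 - 1)*(2 - 3) = -21/2*(-1) = 21/2)
-29/(39 + 39)*Z(-2) = -29/(39 + 39)*21/2 = -29/78*21/2 = -(1/78)*29*21/2 = -29*21/(78*2) = -1*203/52 = -203/52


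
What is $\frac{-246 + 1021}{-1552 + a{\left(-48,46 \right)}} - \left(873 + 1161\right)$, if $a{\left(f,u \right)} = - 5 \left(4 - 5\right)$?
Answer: $- \frac{3147373}{1547} \approx -2034.5$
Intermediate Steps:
$a{\left(f,u \right)} = 5$ ($a{\left(f,u \right)} = \left(-5\right) \left(-1\right) = 5$)
$\frac{-246 + 1021}{-1552 + a{\left(-48,46 \right)}} - \left(873 + 1161\right) = \frac{-246 + 1021}{-1552 + 5} - \left(873 + 1161\right) = \frac{775}{-1547} - 2034 = 775 \left(- \frac{1}{1547}\right) - 2034 = - \frac{775}{1547} - 2034 = - \frac{3147373}{1547}$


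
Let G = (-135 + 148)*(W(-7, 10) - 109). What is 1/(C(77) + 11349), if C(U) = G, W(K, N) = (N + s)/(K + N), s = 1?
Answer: 3/29939 ≈ 0.00010020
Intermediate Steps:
W(K, N) = (1 + N)/(K + N) (W(K, N) = (N + 1)/(K + N) = (1 + N)/(K + N))
G = -4108/3 (G = (-135 + 148)*((1 + 10)/(-7 + 10) - 109) = 13*(11/3 - 109) = 13*(-316/3) = -4108/3 ≈ -1369.3)
C(U) = -4108/3
1/(C(77) + 11349) = 1/(-4108/3 + 11349) = 1/(29939/3) = 3/29939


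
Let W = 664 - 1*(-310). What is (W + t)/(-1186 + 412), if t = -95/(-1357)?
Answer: -1321813/1050318 ≈ -1.2585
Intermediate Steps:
t = 95/1357 (t = -95*(-1/1357) = 95/1357 ≈ 0.070007)
W = 974 (W = 664 + 310 = 974)
(W + t)/(-1186 + 412) = (974 + 95/1357)/(-1186 + 412) = (1321813/1357)/(-774) = (1321813/1357)*(-1/774) = -1321813/1050318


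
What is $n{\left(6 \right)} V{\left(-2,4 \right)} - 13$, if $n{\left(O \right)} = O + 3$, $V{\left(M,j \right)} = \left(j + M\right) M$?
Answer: $-49$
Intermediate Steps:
$V{\left(M,j \right)} = M \left(M + j\right)$ ($V{\left(M,j \right)} = \left(M + j\right) M = M \left(M + j\right)$)
$n{\left(O \right)} = 3 + O$
$n{\left(6 \right)} V{\left(-2,4 \right)} - 13 = \left(3 + 6\right) \left(- 2 \left(-2 + 4\right)\right) - 13 = 9 \left(\left(-2\right) 2\right) - 13 = 9 \left(-4\right) - 13 = -36 - 13 = -49$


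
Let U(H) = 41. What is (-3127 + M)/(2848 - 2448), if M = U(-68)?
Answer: -1543/200 ≈ -7.7150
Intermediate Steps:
M = 41
(-3127 + M)/(2848 - 2448) = (-3127 + 41)/(2848 - 2448) = -3086/400 = -3086*1/400 = -1543/200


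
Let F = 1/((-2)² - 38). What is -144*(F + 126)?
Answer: -308376/17 ≈ -18140.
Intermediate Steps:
F = -1/34 (F = 1/(4 - 38) = 1/(-34) = -1/34 ≈ -0.029412)
-144*(F + 126) = -144*(-1/34 + 126) = -144*4283/34 = -308376/17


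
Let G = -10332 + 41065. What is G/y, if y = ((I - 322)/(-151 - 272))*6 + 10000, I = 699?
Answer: 4333353/1409246 ≈ 3.0749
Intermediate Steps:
y = 1409246/141 (y = ((699 - 322)/(-151 - 272))*6 + 10000 = (377/(-423))*6 + 10000 = (377*(-1/423))*6 + 10000 = -377/423*6 + 10000 = -754/141 + 10000 = 1409246/141 ≈ 9994.7)
G = 30733
G/y = 30733/(1409246/141) = 30733*(141/1409246) = 4333353/1409246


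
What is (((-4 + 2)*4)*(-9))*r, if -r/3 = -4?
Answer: 864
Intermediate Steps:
r = 12 (r = -3*(-4) = 12)
(((-4 + 2)*4)*(-9))*r = (((-4 + 2)*4)*(-9))*12 = (-2*4*(-9))*12 = -8*(-9)*12 = 72*12 = 864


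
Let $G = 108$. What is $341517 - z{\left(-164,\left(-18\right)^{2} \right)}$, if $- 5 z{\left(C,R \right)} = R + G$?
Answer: $\frac{1708017}{5} \approx 3.416 \cdot 10^{5}$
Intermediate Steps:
$z{\left(C,R \right)} = - \frac{108}{5} - \frac{R}{5}$ ($z{\left(C,R \right)} = - \frac{R + 108}{5} = - \frac{108 + R}{5} = - \frac{108}{5} - \frac{R}{5}$)
$341517 - z{\left(-164,\left(-18\right)^{2} \right)} = 341517 - \left(- \frac{108}{5} - \frac{\left(-18\right)^{2}}{5}\right) = 341517 - \left(- \frac{108}{5} - \frac{324}{5}\right) = 341517 - - \frac{432}{5} = 341517 + \frac{432}{5} = \frac{1708017}{5}$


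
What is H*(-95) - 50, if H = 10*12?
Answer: -11450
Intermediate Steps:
H = 120
H*(-95) - 50 = 120*(-95) - 50 = -11400 - 50 = -11450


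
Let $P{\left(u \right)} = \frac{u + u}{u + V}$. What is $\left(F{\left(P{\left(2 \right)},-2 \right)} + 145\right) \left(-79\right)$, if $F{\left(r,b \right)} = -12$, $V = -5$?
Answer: $-10507$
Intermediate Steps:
$P{\left(u \right)} = \frac{2 u}{-5 + u}$ ($P{\left(u \right)} = \frac{u + u}{u - 5} = \frac{2 u}{-5 + u}$)
$\left(F{\left(P{\left(2 \right)},-2 \right)} + 145\right) \left(-79\right) = \left(-12 + 145\right) \left(-79\right) = 133 \left(-79\right) = -10507$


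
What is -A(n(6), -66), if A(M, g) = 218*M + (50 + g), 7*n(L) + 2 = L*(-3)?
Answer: 4472/7 ≈ 638.86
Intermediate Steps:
n(L) = -2/7 - 3*L/7 (n(L) = -2/7 + (L*(-3))/7 = -2/7 + (-3*L)/7 = -2/7 - 3*L/7)
A(M, g) = 50 + g + 218*M
-A(n(6), -66) = -(50 - 66 + 218*(-2/7 - 3/7*6)) = -(50 - 66 + 218*(-2/7 - 18/7)) = -(50 - 66 + 218*(-20/7)) = -(50 - 66 - 4360/7) = -1*(-4472/7) = 4472/7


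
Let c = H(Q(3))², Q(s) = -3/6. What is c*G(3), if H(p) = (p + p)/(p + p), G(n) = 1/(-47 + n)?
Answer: -1/44 ≈ -0.022727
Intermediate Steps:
Q(s) = -½ (Q(s) = -3*⅙ = -½)
H(p) = 1 (H(p) = (2*p)/((2*p)) = (2*p)*(1/(2*p)) = 1)
c = 1 (c = 1² = 1)
c*G(3) = 1/(-47 + 3) = 1/(-44) = 1*(-1/44) = -1/44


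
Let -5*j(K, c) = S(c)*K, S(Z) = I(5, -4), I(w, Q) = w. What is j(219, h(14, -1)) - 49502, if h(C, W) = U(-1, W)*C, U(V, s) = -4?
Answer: -49721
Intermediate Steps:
S(Z) = 5
h(C, W) = -4*C
j(K, c) = -K
j(219, h(14, -1)) - 49502 = -1*219 - 49502 = -219 - 49502 = -49721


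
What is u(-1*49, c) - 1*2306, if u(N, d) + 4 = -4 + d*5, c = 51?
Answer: -2059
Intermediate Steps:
u(N, d) = -8 + 5*d (u(N, d) = -4 + (-4 + d*5) = -4 + (-4 + 5*d) = -8 + 5*d)
u(-1*49, c) - 1*2306 = (-8 + 5*51) - 1*2306 = (-8 + 255) - 2306 = 247 - 2306 = -2059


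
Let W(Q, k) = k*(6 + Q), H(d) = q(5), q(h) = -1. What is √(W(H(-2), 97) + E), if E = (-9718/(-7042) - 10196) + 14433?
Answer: √58557824941/3521 ≈ 68.727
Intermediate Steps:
H(d) = -1
E = 14923336/3521 (E = (-9718*(-1/7042) - 10196) + 14433 = (4859/3521 - 10196) + 14433 = -35895257/3521 + 14433 = 14923336/3521 ≈ 4238.4)
√(W(H(-2), 97) + E) = √(97*(6 - 1) + 14923336/3521) = √(97*5 + 14923336/3521) = √(485 + 14923336/3521) = √(16631021/3521) = √58557824941/3521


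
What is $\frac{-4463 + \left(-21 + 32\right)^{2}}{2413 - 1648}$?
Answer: $- \frac{4342}{765} \approx -5.6758$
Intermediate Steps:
$\frac{-4463 + \left(-21 + 32\right)^{2}}{2413 - 1648} = \frac{-4463 + 11^{2}}{765} = \left(-4463 + 121\right) \frac{1}{765} = \left(-4342\right) \frac{1}{765} = - \frac{4342}{765}$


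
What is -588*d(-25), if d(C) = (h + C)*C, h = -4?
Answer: -426300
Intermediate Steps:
d(C) = C*(-4 + C) (d(C) = (-4 + C)*C = C*(-4 + C))
-588*d(-25) = -(-14700)*(-4 - 25) = -(-14700)*(-29) = -588*725 = -426300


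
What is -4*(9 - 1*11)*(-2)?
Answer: -16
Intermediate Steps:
-4*(9 - 1*11)*(-2) = -4*(9 - 11)*(-2) = -4*(-2)*(-2) = 8*(-2) = -16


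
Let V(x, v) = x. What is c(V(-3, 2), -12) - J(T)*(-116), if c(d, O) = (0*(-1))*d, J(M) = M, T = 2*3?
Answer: 696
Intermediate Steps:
T = 6
c(d, O) = 0 (c(d, O) = 0*d = 0)
c(V(-3, 2), -12) - J(T)*(-116) = 0 - 1*6*(-116) = 0 - 6*(-116) = 0 + 696 = 696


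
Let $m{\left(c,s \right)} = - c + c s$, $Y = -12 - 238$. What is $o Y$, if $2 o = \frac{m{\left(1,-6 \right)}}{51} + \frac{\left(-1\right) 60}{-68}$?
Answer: $- \frac{4750}{51} \approx -93.137$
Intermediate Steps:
$Y = -250$ ($Y = -12 - 238 = -250$)
$o = \frac{19}{51}$ ($o = \frac{\frac{1 \left(-1 - 6\right)}{51} + \frac{\left(-1\right) 60}{-68}}{2} = \frac{1 \left(-7\right) \frac{1}{51} - - \frac{15}{17}}{2} = \frac{\left(-7\right) \frac{1}{51} + \frac{15}{17}}{2} = \frac{- \frac{7}{51} + \frac{15}{17}}{2} = \frac{1}{2} \cdot \frac{38}{51} = \frac{19}{51} \approx 0.37255$)
$o Y = \frac{19}{51} \left(-250\right) = - \frac{4750}{51}$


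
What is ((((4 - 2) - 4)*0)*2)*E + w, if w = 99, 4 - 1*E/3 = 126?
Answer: 99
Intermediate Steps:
E = -366 (E = 12 - 3*126 = 12 - 378 = -366)
((((4 - 2) - 4)*0)*2)*E + w = ((((4 - 2) - 4)*0)*2)*(-366) + 99 = (((2 - 4)*0)*2)*(-366) + 99 = (-2*0*2)*(-366) + 99 = (0*2)*(-366) + 99 = 0*(-366) + 99 = 0 + 99 = 99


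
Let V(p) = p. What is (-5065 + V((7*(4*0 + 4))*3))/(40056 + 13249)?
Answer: -4981/53305 ≈ -0.093443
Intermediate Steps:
(-5065 + V((7*(4*0 + 4))*3))/(40056 + 13249) = (-5065 + (7*(4*0 + 4))*3)/(40056 + 13249) = (-5065 + (7*(0 + 4))*3)/53305 = (-5065 + (7*4)*3)*(1/53305) = (-5065 + 28*3)*(1/53305) = (-5065 + 84)*(1/53305) = -4981*1/53305 = -4981/53305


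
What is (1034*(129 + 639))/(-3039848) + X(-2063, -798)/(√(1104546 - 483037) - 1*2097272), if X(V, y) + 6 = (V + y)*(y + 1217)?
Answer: 103741284768011416/334273026269062195 + 239753*√621509/879709844095 ≈ 0.31056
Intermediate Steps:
X(V, y) = -6 + (1217 + y)*(V + y) (X(V, y) = -6 + (V + y)*(y + 1217) = -6 + (V + y)*(1217 + y) = -6 + (1217 + y)*(V + y))
(1034*(129 + 639))/(-3039848) + X(-2063, -798)/(√(1104546 - 483037) - 1*2097272) = (1034*(129 + 639))/(-3039848) + (-6 + (-798)² + 1217*(-2063) + 1217*(-798) - 2063*(-798))/(√(1104546 - 483037) - 1*2097272) = (1034*768)*(-1/3039848) + (-6 + 636804 - 2510671 - 971166 + 1646274)/(√621509 - 2097272) = 794112*(-1/3039848) - 1198765/(-2097272 + √621509) = -99264/379981 - 1198765/(-2097272 + √621509)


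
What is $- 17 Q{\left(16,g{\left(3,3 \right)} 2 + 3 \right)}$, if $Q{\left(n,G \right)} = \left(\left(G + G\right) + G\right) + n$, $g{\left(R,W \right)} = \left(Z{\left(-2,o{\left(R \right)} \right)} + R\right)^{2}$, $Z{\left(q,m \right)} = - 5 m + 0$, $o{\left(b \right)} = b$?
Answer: $-15113$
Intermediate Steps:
$Z{\left(q,m \right)} = - 5 m$
$g{\left(R,W \right)} = 16 R^{2}$ ($g{\left(R,W \right)} = \left(- 5 R + R\right)^{2} = \left(- 4 R\right)^{2} = 16 R^{2}$)
$Q{\left(n,G \right)} = n + 3 G$ ($Q{\left(n,G \right)} = \left(2 G + G\right) + n = 3 G + n = n + 3 G$)
$- 17 Q{\left(16,g{\left(3,3 \right)} 2 + 3 \right)} = - 17 \left(16 + 3 \left(16 \cdot 3^{2} \cdot 2 + 3\right)\right) = - 17 \left(16 + 3 \left(16 \cdot 9 \cdot 2 + 3\right)\right) = - 17 \left(16 + 3 \left(144 \cdot 2 + 3\right)\right) = - 17 \left(16 + 3 \left(288 + 3\right)\right) = - 17 \left(16 + 3 \cdot 291\right) = - 17 \left(16 + 873\right) = \left(-17\right) 889 = -15113$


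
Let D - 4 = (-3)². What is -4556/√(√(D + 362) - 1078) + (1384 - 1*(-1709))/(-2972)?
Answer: -3093/2972 + 4556*I/√(1078 - 5*√15) ≈ -1.0407 + 140.03*I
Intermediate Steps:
D = 13 (D = 4 + (-3)² = 4 + 9 = 13)
-4556/√(√(D + 362) - 1078) + (1384 - 1*(-1709))/(-2972) = -4556/√(√(13 + 362) - 1078) + (1384 - 1*(-1709))/(-2972) = -4556/√(√375 - 1078) + (1384 + 1709)*(-1/2972) = -4556/√(5*√15 - 1078) + 3093*(-1/2972) = -4556/√(-1078 + 5*√15) - 3093/2972 = -3093/2972 - 4556/√(-1078 + 5*√15)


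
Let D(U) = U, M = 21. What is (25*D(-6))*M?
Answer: -3150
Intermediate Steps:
(25*D(-6))*M = (25*(-6))*21 = -150*21 = -3150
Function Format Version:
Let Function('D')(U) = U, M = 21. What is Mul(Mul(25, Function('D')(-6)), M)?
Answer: -3150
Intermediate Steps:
Mul(Mul(25, Function('D')(-6)), M) = Mul(Mul(25, -6), 21) = Mul(-150, 21) = -3150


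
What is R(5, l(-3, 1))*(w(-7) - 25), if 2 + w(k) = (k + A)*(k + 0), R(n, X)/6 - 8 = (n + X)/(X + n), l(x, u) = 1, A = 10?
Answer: -2592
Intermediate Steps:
R(n, X) = 54 (R(n, X) = 48 + 6*((n + X)/(X + n)) = 48 + 6*((X + n)/(X + n)) = 48 + 6*1 = 48 + 6 = 54)
w(k) = -2 + k*(10 + k) (w(k) = -2 + (k + 10)*(k + 0) = -2 + (10 + k)*k = -2 + k*(10 + k))
R(5, l(-3, 1))*(w(-7) - 25) = 54*((-2 + (-7)**2 + 10*(-7)) - 25) = 54*((-2 + 49 - 70) - 25) = 54*(-23 - 25) = 54*(-48) = -2592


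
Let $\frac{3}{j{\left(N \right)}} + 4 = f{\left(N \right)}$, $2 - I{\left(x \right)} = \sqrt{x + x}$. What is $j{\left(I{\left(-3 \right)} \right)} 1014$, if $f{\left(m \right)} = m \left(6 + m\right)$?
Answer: $\frac{1521 i}{3 i + 5 \sqrt{6}} \approx 28.698 + 117.16 i$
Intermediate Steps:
$I{\left(x \right)} = 2 - \sqrt{2} \sqrt{x}$ ($I{\left(x \right)} = 2 - \sqrt{x + x} = 2 - \sqrt{2 x} = 2 - \sqrt{2} \sqrt{x}$)
$j{\left(N \right)} = \frac{3}{-4 + N \left(6 + N\right)}$
$j{\left(I{\left(-3 \right)} \right)} 1014 = \frac{3}{-4 + \left(2 - \sqrt{2} \sqrt{-3}\right) \left(6 + \left(2 - \sqrt{2} \sqrt{-3}\right)\right)} 1014 = \frac{3}{-4 + \left(2 - \sqrt{2} i \sqrt{3}\right) \left(6 + \left(2 - \sqrt{2} i \sqrt{3}\right)\right)} 1014 = \frac{3}{-4 + \left(2 - i \sqrt{6}\right) \left(6 + \left(2 - i \sqrt{6}\right)\right)} 1014 = \frac{3}{-4 + \left(2 - i \sqrt{6}\right) \left(8 - i \sqrt{6}\right)} 1014 = \frac{3042}{-4 + \left(2 - i \sqrt{6}\right) \left(8 - i \sqrt{6}\right)}$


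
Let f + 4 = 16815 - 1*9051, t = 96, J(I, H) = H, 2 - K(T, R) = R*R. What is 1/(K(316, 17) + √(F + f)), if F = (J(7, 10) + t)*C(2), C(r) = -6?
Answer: -287/75245 - 2*√1781/75245 ≈ -0.0049359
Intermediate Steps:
K(T, R) = 2 - R² (K(T, R) = 2 - R*R = 2 - R²)
f = 7760 (f = -4 + (16815 - 1*9051) = -4 + (16815 - 9051) = -4 + 7764 = 7760)
F = -636 (F = (10 + 96)*(-6) = 106*(-6) = -636)
1/(K(316, 17) + √(F + f)) = 1/((2 - 1*17²) + √(-636 + 7760)) = 1/((2 - 1*289) + √7124) = 1/((2 - 289) + 2*√1781) = 1/(-287 + 2*√1781)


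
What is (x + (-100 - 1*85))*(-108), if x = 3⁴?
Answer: 11232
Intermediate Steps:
x = 81
(x + (-100 - 1*85))*(-108) = (81 + (-100 - 1*85))*(-108) = (81 + (-100 - 85))*(-108) = (81 - 185)*(-108) = -104*(-108) = 11232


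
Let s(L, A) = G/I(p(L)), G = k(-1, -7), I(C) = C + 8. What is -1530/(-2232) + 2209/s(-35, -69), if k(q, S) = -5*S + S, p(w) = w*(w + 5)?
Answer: 72451377/868 ≈ 83469.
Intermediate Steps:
p(w) = w*(5 + w)
I(C) = 8 + C
k(q, S) = -4*S
G = 28 (G = -4*(-7) = 28)
s(L, A) = 28/(8 + L*(5 + L))
-1530/(-2232) + 2209/s(-35, -69) = -1530/(-2232) + 2209/((28/(8 - 35*(5 - 35)))) = -1530*(-1/2232) + 2209/((28/(8 - 35*(-30)))) = 85/124 + 2209/((28/(8 + 1050))) = 85/124 + 2209/((28/1058)) = 85/124 + 2209/((28*(1/1058))) = 85/124 + 2209/(14/529) = 85/124 + 2209*(529/14) = 85/124 + 1168561/14 = 72451377/868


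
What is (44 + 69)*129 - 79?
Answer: 14498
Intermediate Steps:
(44 + 69)*129 - 79 = 113*129 - 79 = 14577 - 79 = 14498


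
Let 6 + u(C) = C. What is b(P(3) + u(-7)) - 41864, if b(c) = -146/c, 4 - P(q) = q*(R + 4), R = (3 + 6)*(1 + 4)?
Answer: -3265319/78 ≈ -41863.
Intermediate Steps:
R = 45 (R = 9*5 = 45)
u(C) = -6 + C
P(q) = 4 - 49*q (P(q) = 4 - q*(45 + 4) = 4 - q*49 = 4 - 49*q)
b(P(3) + u(-7)) - 41864 = -146/((4 - 49*3) + (-6 - 7)) - 41864 = -146/((4 - 147) - 13) - 41864 = -146/(-143 - 13) - 41864 = -146/(-156) - 41864 = -146*(-1/156) - 41864 = 73/78 - 41864 = -3265319/78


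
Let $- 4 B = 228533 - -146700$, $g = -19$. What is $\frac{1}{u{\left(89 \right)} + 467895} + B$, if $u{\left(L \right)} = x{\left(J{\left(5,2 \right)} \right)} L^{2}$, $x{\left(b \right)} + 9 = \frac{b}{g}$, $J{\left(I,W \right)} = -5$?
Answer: $- \frac{2842434627651}{30300476} \approx -93808.0$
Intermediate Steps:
$x{\left(b \right)} = -9 - \frac{b}{19}$ ($x{\left(b \right)} = -9 + \frac{b}{-19} = -9 + b \left(- \frac{1}{19}\right) = -9 - \frac{b}{19}$)
$B = - \frac{375233}{4}$ ($B = - \frac{228533 - -146700}{4} = - \frac{228533 + 146700}{4} = \left(- \frac{1}{4}\right) 375233 = - \frac{375233}{4} \approx -93808.0$)
$u{\left(L \right)} = - \frac{166 L^{2}}{19}$ ($u{\left(L \right)} = \left(-9 - - \frac{5}{19}\right) L^{2} = \left(-9 + \frac{5}{19}\right) L^{2} = - \frac{166 L^{2}}{19}$)
$\frac{1}{u{\left(89 \right)} + 467895} + B = \frac{1}{- \frac{166 \cdot 89^{2}}{19} + 467895} - \frac{375233}{4} = \frac{1}{\left(- \frac{166}{19}\right) 7921 + 467895} - \frac{375233}{4} = \frac{1}{- \frac{1314886}{19} + 467895} - \frac{375233}{4} = \frac{1}{\frac{7575119}{19}} - \frac{375233}{4} = \frac{19}{7575119} - \frac{375233}{4} = - \frac{2842434627651}{30300476}$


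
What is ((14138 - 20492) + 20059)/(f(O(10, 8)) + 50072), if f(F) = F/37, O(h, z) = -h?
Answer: 507085/1852654 ≈ 0.27371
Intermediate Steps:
f(F) = F/37 (f(F) = F*(1/37) = F/37)
((14138 - 20492) + 20059)/(f(O(10, 8)) + 50072) = ((14138 - 20492) + 20059)/((-1*10)/37 + 50072) = (-6354 + 20059)/((1/37)*(-10) + 50072) = 13705/(-10/37 + 50072) = 13705/(1852654/37) = 13705*(37/1852654) = 507085/1852654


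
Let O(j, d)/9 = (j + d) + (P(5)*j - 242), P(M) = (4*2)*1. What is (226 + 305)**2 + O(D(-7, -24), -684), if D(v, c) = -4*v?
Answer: 275895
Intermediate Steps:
P(M) = 8 (P(M) = 8*1 = 8)
O(j, d) = -2178 + 9*d + 81*j (O(j, d) = 9*((j + d) + (8*j - 242)) = 9*((d + j) + (-242 + 8*j)) = 9*(-242 + d + 9*j) = -2178 + 9*d + 81*j)
(226 + 305)**2 + O(D(-7, -24), -684) = (226 + 305)**2 + (-2178 + 9*(-684) + 81*(-4*(-7))) = 531**2 + (-2178 - 6156 + 81*28) = 281961 + (-2178 - 6156 + 2268) = 281961 - 6066 = 275895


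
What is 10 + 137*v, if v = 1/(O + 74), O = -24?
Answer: 637/50 ≈ 12.740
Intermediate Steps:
v = 1/50 (v = 1/(-24 + 74) = 1/50 ≈ 0.020000)
10 + 137*v = 10 + 137*(1/50) = 10 + 137/50 = 637/50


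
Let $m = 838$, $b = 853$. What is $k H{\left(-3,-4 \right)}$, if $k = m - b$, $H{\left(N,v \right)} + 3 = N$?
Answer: $90$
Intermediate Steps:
$H{\left(N,v \right)} = -3 + N$
$k = -15$ ($k = 838 - 853 = -15$)
$k H{\left(-3,-4 \right)} = - 15 \left(-3 - 3\right) = \left(-15\right) \left(-6\right) = 90$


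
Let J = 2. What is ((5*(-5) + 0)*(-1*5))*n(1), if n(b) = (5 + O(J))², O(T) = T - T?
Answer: 3125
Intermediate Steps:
O(T) = 0
n(b) = 25 (n(b) = (5 + 0)² = 5² = 25)
((5*(-5) + 0)*(-1*5))*n(1) = ((5*(-5) + 0)*(-1*5))*25 = ((-25 + 0)*(-5))*25 = -25*(-5)*25 = 125*25 = 3125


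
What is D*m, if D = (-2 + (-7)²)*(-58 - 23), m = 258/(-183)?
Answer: 327402/61 ≈ 5367.2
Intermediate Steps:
m = -86/61 (m = 258*(-1/183) = -86/61 ≈ -1.4098)
D = -3807 (D = (-2 + 49)*(-81) = 47*(-81) = -3807)
D*m = -3807*(-86/61) = 327402/61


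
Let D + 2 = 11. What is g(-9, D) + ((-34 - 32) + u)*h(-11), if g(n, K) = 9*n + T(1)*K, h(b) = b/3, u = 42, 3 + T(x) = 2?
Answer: -2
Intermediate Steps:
D = 9 (D = -2 + 11 = 9)
T(x) = -1 (T(x) = -3 + 2 = -1)
h(b) = b/3 (h(b) = b*(1/3) = b/3)
g(n, K) = -K + 9*n (g(n, K) = 9*n - K = -K + 9*n)
g(-9, D) + ((-34 - 32) + u)*h(-11) = (-1*9 + 9*(-9)) + ((-34 - 32) + 42)*((1/3)*(-11)) = (-9 - 81) + (-66 + 42)*(-11/3) = -90 - 24*(-11/3) = -90 + 88 = -2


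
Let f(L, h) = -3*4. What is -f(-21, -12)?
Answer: 12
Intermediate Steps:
f(L, h) = -12
-f(-21, -12) = -1*(-12) = 12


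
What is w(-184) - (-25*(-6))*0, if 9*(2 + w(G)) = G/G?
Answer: -17/9 ≈ -1.8889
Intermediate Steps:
w(G) = -17/9 (w(G) = -2 + (G/G)/9 = -2 + (⅑)*1 = -2 + ⅑ = -17/9)
w(-184) - (-25*(-6))*0 = -17/9 - (-25*(-6))*0 = -17/9 - 150*0 = -17/9 - 1*0 = -17/9 + 0 = -17/9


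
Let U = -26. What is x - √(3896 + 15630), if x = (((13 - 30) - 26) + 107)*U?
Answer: -1664 - √19526 ≈ -1803.7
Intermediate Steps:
x = -1664 (x = (((13 - 30) - 26) + 107)*(-26) = ((-17 - 26) + 107)*(-26) = (-43 + 107)*(-26) = 64*(-26) = -1664)
x - √(3896 + 15630) = -1664 - √(3896 + 15630) = -1664 - √19526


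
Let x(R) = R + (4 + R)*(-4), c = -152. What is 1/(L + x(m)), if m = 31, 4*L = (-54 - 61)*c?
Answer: 1/4261 ≈ 0.00023469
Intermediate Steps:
L = 4370 (L = ((-54 - 61)*(-152))/4 = (-115*(-152))/4 = (¼)*17480 = 4370)
x(R) = -16 - 3*R (x(R) = R + (-16 - 4*R) = -16 - 3*R)
1/(L + x(m)) = 1/(4370 + (-16 - 3*31)) = 1/(4370 + (-16 - 93)) = 1/(4370 - 109) = 1/4261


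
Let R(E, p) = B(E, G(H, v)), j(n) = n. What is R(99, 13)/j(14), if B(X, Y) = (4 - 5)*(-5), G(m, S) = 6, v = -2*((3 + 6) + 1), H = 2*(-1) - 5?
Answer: 5/14 ≈ 0.35714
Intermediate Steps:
H = -7 (H = -2 - 5 = -7)
v = -20 (v = -2*(9 + 1) = -2*10 = -20)
B(X, Y) = 5 (B(X, Y) = -1*(-5) = 5)
R(E, p) = 5
R(99, 13)/j(14) = 5/14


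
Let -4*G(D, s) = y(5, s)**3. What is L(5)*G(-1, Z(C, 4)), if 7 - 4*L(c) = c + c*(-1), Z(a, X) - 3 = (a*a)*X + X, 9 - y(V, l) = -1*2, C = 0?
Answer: -9317/16 ≈ -582.31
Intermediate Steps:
y(V, l) = 11 (y(V, l) = 9 - (-1)*2 = 9 - 1*(-2) = 9 + 2 = 11)
Z(a, X) = 3 + X + X*a**2 (Z(a, X) = 3 + ((a*a)*X + X) = 3 + (a**2*X + X) = 3 + (X*a**2 + X) = 3 + (X + X*a**2) = 3 + X + X*a**2)
G(D, s) = -1331/4 (G(D, s) = -1/4*11**3 = -1/4*1331 = -1331/4)
L(c) = 7/4 (L(c) = 7/4 - (c + c*(-1))/4 = 7/4 - (c - c)/4 = 7/4 - 1/4*0 = 7/4 + 0 = 7/4)
L(5)*G(-1, Z(C, 4)) = (7/4)*(-1331/4) = -9317/16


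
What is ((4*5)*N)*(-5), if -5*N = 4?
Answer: 80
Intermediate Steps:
N = -4/5 (N = -1/5*4 = -4/5 ≈ -0.80000)
((4*5)*N)*(-5) = ((4*5)*(-4/5))*(-5) = (20*(-4/5))*(-5) = -16*(-5) = 80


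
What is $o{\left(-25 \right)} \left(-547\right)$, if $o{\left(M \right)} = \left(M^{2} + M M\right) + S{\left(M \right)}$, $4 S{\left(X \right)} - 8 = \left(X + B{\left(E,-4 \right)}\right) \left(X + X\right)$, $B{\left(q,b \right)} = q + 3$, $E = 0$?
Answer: $-835269$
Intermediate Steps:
$B{\left(q,b \right)} = 3 + q$
$S{\left(X \right)} = 2 + \frac{X \left(3 + X\right)}{2}$ ($S{\left(X \right)} = 2 + \frac{\left(X + \left(3 + 0\right)\right) \left(X + X\right)}{4} = 2 + \frac{\left(X + 3\right) 2 X}{4} = 2 + \frac{\left(3 + X\right) 2 X}{4} = 2 + \frac{2 X \left(3 + X\right)}{4} = 2 + \frac{X \left(3 + X\right)}{2}$)
$o{\left(M \right)} = 2 + \frac{3 M}{2} + \frac{5 M^{2}}{2}$ ($o{\left(M \right)} = \left(M^{2} + M M\right) + \left(2 + \frac{M^{2}}{2} + \frac{3 M}{2}\right) = \left(M^{2} + M^{2}\right) + \left(2 + \frac{M^{2}}{2} + \frac{3 M}{2}\right) = 2 M^{2} + \left(2 + \frac{M^{2}}{2} + \frac{3 M}{2}\right) = 2 + \frac{3 M}{2} + \frac{5 M^{2}}{2}$)
$o{\left(-25 \right)} \left(-547\right) = \left(2 + \frac{3}{2} \left(-25\right) + \frac{5 \left(-25\right)^{2}}{2}\right) \left(-547\right) = \left(2 - \frac{75}{2} + \frac{5}{2} \cdot 625\right) \left(-547\right) = \left(2 - \frac{75}{2} + \frac{3125}{2}\right) \left(-547\right) = 1527 \left(-547\right) = -835269$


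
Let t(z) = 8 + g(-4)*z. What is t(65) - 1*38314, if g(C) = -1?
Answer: -38371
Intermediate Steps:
t(z) = 8 - z
t(65) - 1*38314 = (8 - 1*65) - 1*38314 = (8 - 65) - 38314 = -57 - 38314 = -38371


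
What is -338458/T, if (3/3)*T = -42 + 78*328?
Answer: -169229/12771 ≈ -13.251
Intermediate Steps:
T = 25542 (T = -42 + 78*328 = -42 + 25584 = 25542)
-338458/T = -338458/25542 = -338458*1/25542 = -169229/12771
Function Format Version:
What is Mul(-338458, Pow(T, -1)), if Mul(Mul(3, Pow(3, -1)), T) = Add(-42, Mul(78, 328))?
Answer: Rational(-169229, 12771) ≈ -13.251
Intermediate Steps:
T = 25542 (T = Add(-42, Mul(78, 328)) = Add(-42, 25584) = 25542)
Mul(-338458, Pow(T, -1)) = Mul(-338458, Pow(25542, -1)) = Mul(-338458, Rational(1, 25542)) = Rational(-169229, 12771)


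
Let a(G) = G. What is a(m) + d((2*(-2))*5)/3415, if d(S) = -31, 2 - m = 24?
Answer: -75161/3415 ≈ -22.009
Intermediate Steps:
m = -22 (m = 2 - 1*24 = 2 - 24 = -22)
a(m) + d((2*(-2))*5)/3415 = -22 - 31/3415 = -75161/3415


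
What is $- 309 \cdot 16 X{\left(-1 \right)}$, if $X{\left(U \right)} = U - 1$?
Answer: $9888$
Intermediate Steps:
$X{\left(U \right)} = -1 + U$
$- 309 \cdot 16 X{\left(-1 \right)} = - 309 \cdot 16 \left(-1 - 1\right) = - 309 \cdot 16 \left(-2\right) = \left(-309\right) \left(-32\right) = 9888$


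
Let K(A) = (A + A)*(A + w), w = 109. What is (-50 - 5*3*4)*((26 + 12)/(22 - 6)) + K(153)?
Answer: 319643/4 ≈ 79911.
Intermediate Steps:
K(A) = 2*A*(109 + A) (K(A) = (A + A)*(A + 109) = (2*A)*(109 + A) = 2*A*(109 + A))
(-50 - 5*3*4)*((26 + 12)/(22 - 6)) + K(153) = (-50 - 5*3*4)*((26 + 12)/(22 - 6)) + 2*153*(109 + 153) = (-50 - 15*4)*(38/16) + 2*153*262 = (-50 - 60)*(38*(1/16)) + 80172 = -110*19/8 + 80172 = -1045/4 + 80172 = 319643/4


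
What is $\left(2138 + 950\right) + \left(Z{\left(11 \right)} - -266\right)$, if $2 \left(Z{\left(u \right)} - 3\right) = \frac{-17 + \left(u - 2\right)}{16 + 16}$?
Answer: $\frac{26855}{8} \approx 3356.9$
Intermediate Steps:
$Z{\left(u \right)} = \frac{173}{64} + \frac{u}{64}$ ($Z{\left(u \right)} = 3 + \frac{\left(-17 + \left(u - 2\right)\right) \frac{1}{16 + 16}}{2} = 3 + \frac{\left(-17 + \left(-2 + u\right)\right) \frac{1}{32}}{2} = 3 + \frac{\left(-19 + u\right) \frac{1}{32}}{2} = 3 + \frac{- \frac{19}{32} + \frac{u}{32}}{2} = 3 + \left(- \frac{19}{64} + \frac{u}{64}\right) = \frac{173}{64} + \frac{u}{64}$)
$\left(2138 + 950\right) + \left(Z{\left(11 \right)} - -266\right) = \left(2138 + 950\right) + \left(\left(\frac{173}{64} + \frac{1}{64} \cdot 11\right) - -266\right) = 3088 + \left(\left(\frac{173}{64} + \frac{11}{64}\right) + 266\right) = 3088 + \left(\frac{23}{8} + 266\right) = 3088 + \frac{2151}{8} = \frac{26855}{8}$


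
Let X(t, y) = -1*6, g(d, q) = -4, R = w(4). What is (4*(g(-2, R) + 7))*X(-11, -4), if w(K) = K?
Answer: -72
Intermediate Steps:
R = 4
X(t, y) = -6
(4*(g(-2, R) + 7))*X(-11, -4) = (4*(-4 + 7))*(-6) = (4*3)*(-6) = 12*(-6) = -72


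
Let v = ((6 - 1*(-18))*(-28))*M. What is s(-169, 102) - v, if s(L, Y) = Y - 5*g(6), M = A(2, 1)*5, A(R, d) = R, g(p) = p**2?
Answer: 6642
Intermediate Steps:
M = 10 (M = 2*5 = 10)
s(L, Y) = -180 + Y (s(L, Y) = Y - 5*6**2 = Y - 5*36 = Y - 180 = -180 + Y)
v = -6720 (v = ((6 - 1*(-18))*(-28))*10 = ((6 + 18)*(-28))*10 = (24*(-28))*10 = -672*10 = -6720)
s(-169, 102) - v = (-180 + 102) - 1*(-6720) = -78 + 6720 = 6642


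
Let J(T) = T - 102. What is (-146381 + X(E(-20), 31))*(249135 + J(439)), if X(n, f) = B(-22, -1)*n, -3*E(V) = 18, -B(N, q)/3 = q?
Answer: -36522451328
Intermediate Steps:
B(N, q) = -3*q
E(V) = -6 (E(V) = -1/3*18 = -6)
J(T) = -102 + T
X(n, f) = 3*n (X(n, f) = (-3*(-1))*n = 3*n)
(-146381 + X(E(-20), 31))*(249135 + J(439)) = (-146381 + 3*(-6))*(249135 + (-102 + 439)) = (-146381 - 18)*(249135 + 337) = -146399*249472 = -36522451328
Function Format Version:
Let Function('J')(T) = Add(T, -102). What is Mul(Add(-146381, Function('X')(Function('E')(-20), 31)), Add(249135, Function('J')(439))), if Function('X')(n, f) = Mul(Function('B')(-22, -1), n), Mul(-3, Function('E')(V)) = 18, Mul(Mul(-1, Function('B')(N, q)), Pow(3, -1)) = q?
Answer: -36522451328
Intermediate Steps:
Function('B')(N, q) = Mul(-3, q)
Function('E')(V) = -6 (Function('E')(V) = Mul(Rational(-1, 3), 18) = -6)
Function('J')(T) = Add(-102, T)
Function('X')(n, f) = Mul(3, n) (Function('X')(n, f) = Mul(Mul(-3, -1), n) = Mul(3, n))
Mul(Add(-146381, Function('X')(Function('E')(-20), 31)), Add(249135, Function('J')(439))) = Mul(Add(-146381, Mul(3, -6)), Add(249135, Add(-102, 439))) = Mul(Add(-146381, -18), Add(249135, 337)) = Mul(-146399, 249472) = -36522451328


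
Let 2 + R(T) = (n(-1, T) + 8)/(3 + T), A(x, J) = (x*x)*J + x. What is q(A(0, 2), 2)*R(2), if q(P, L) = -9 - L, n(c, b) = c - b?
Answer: 11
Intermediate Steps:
A(x, J) = x + J*x² (A(x, J) = x²*J + x = J*x² + x = x + J*x²)
R(T) = -2 + (7 - T)/(3 + T) (R(T) = -2 + ((-1 - T) + 8)/(3 + T) = -2 + (7 - T)/(3 + T))
q(A(0, 2), 2)*R(2) = (-9 - 1*2)*((1 - 3*2)/(3 + 2)) = (-9 - 2)*((1 - 6)/5) = -11*(-5)/5 = -11*(-1) = 11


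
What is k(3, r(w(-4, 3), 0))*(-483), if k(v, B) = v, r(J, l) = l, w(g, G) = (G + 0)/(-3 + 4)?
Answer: -1449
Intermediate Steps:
w(g, G) = G (w(g, G) = G/1 = G*1 = G)
k(3, r(w(-4, 3), 0))*(-483) = 3*(-483) = -1449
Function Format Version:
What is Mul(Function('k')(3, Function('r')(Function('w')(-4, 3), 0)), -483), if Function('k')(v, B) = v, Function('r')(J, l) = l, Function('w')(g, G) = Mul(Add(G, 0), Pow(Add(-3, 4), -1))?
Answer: -1449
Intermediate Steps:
Function('w')(g, G) = G (Function('w')(g, G) = Mul(G, Pow(1, -1)) = Mul(G, 1) = G)
Mul(Function('k')(3, Function('r')(Function('w')(-4, 3), 0)), -483) = Mul(3, -483) = -1449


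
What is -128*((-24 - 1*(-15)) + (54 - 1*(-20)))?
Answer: -8320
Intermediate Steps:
-128*((-24 - 1*(-15)) + (54 - 1*(-20))) = -128*((-24 + 15) + (54 + 20)) = -128*(-9 + 74) = -128*65 = -8320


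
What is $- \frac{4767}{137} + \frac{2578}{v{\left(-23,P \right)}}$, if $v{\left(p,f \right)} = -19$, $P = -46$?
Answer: $- \frac{443759}{2603} \approx -170.48$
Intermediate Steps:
$- \frac{4767}{137} + \frac{2578}{v{\left(-23,P \right)}} = - \frac{4767}{137} + \frac{2578}{-19} = \left(-4767\right) \frac{1}{137} + 2578 \left(- \frac{1}{19}\right) = - \frac{4767}{137} - \frac{2578}{19} = - \frac{443759}{2603}$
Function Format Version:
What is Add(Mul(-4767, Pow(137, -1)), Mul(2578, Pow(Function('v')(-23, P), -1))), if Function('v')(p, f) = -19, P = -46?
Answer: Rational(-443759, 2603) ≈ -170.48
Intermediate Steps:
Add(Mul(-4767, Pow(137, -1)), Mul(2578, Pow(Function('v')(-23, P), -1))) = Add(Mul(-4767, Pow(137, -1)), Mul(2578, Pow(-19, -1))) = Add(Mul(-4767, Rational(1, 137)), Mul(2578, Rational(-1, 19))) = Add(Rational(-4767, 137), Rational(-2578, 19)) = Rational(-443759, 2603)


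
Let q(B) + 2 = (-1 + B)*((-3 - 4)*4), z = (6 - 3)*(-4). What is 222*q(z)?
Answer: 80364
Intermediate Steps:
z = -12 (z = 3*(-4) = -12)
q(B) = 26 - 28*B (q(B) = -2 + (-1 + B)*((-3 - 4)*4) = -2 + (-1 + B)*(-7*4) = -2 + (-1 + B)*(-28) = -2 + (28 - 28*B) = 26 - 28*B)
222*q(z) = 222*(26 - 28*(-12)) = 222*(26 + 336) = 222*362 = 80364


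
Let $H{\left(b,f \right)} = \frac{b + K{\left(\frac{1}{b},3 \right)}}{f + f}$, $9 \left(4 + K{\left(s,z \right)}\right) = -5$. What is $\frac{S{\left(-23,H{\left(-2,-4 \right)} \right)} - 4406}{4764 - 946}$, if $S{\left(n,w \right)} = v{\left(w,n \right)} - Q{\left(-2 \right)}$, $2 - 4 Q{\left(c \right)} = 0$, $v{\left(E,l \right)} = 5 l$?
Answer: $- \frac{9043}{7636} \approx -1.1843$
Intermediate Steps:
$Q{\left(c \right)} = \frac{1}{2}$ ($Q{\left(c \right)} = \frac{1}{2} - 0 = \frac{1}{2} + 0 = \frac{1}{2}$)
$K{\left(s,z \right)} = - \frac{41}{9}$ ($K{\left(s,z \right)} = -4 + \frac{1}{9} \left(-5\right) = -4 - \frac{5}{9} = - \frac{41}{9}$)
$H{\left(b,f \right)} = \frac{- \frac{41}{9} + b}{2 f}$ ($H{\left(b,f \right)} = \frac{b - \frac{41}{9}}{f + f} = \frac{- \frac{41}{9} + b}{2 f}$)
$S{\left(n,w \right)} = - \frac{1}{2} + 5 n$ ($S{\left(n,w \right)} = 5 n - \frac{1}{2} = - \frac{1}{2} + 5 n$)
$\frac{S{\left(-23,H{\left(-2,-4 \right)} \right)} - 4406}{4764 - 946} = \frac{\left(- \frac{1}{2} + 5 \left(-23\right)\right) - 4406}{4764 - 946} = \frac{\left(- \frac{1}{2} - 115\right) - 4406}{3818} = \left(- \frac{231}{2} - 4406\right) \frac{1}{3818} = \left(- \frac{9043}{2}\right) \frac{1}{3818} = - \frac{9043}{7636}$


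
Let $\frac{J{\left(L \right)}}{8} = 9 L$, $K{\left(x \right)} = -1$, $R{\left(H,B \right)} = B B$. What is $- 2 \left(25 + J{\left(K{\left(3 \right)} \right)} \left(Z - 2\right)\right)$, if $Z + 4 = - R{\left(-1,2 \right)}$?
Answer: $-1490$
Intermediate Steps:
$R{\left(H,B \right)} = B^{2}$
$Z = -8$ ($Z = -4 - 2^{2} = -4 - 4 = -8$)
$J{\left(L \right)} = 72 L$ ($J{\left(L \right)} = 8 \cdot 9 L = 72 L$)
$- 2 \left(25 + J{\left(K{\left(3 \right)} \right)} \left(Z - 2\right)\right) = - 2 \left(25 + 72 \left(-1\right) \left(-8 - 2\right)\right) = - 2 \left(25 - 72 \left(-8 - 2\right)\right) = - 2 \left(25 - -720\right) = - 2 \left(25 + 720\right) = \left(-2\right) 745 = -1490$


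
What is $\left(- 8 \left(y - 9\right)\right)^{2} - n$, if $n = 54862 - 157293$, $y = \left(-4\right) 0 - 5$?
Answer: $114975$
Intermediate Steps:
$y = -5$ ($y = 0 - 5 = -5$)
$n = -102431$
$\left(- 8 \left(y - 9\right)\right)^{2} - n = \left(- 8 \left(-5 - 9\right)\right)^{2} - -102431 = \left(\left(-8\right) \left(-14\right)\right)^{2} + 102431 = 112^{2} + 102431 = 12544 + 102431 = 114975$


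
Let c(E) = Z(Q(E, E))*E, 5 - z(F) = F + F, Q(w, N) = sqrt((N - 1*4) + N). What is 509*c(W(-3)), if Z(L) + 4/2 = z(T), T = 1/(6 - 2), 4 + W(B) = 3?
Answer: -2545/2 ≈ -1272.5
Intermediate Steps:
W(B) = -1 (W(B) = -4 + 3 = -1)
Q(w, N) = sqrt(-4 + 2*N) (Q(w, N) = sqrt((N - 4) + N) = sqrt((-4 + N) + N) = sqrt(-4 + 2*N))
T = 1/4 ≈ 0.25000
z(F) = 5 - 2*F (z(F) = 5 - (F + F) = 5 - 2*F)
Z(L) = 5/2 (Z(L) = -2 + (5 - 2*1/4) = -2 + (5 - 1/2) = -2 + 9/2 = 5/2)
c(E) = 5*E/2
509*c(W(-3)) = 509*((5/2)*(-1)) = 509*(-5/2) = -2545/2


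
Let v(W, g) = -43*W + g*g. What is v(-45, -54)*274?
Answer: 1329174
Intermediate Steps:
v(W, g) = g**2 - 43*W (v(W, g) = -43*W + g**2 = g**2 - 43*W)
v(-45, -54)*274 = ((-54)**2 - 43*(-45))*274 = (2916 + 1935)*274 = 4851*274 = 1329174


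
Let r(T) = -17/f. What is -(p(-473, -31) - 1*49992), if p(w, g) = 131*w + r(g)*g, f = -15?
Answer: 1679852/15 ≈ 1.1199e+5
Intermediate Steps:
r(T) = 17/15 (r(T) = -17/(-15) = -17*(-1/15) = 17/15)
p(w, g) = 131*w + 17*g/15
-(p(-473, -31) - 1*49992) = -((131*(-473) + (17/15)*(-31)) - 1*49992) = -((-61963 - 527/15) - 49992) = -(-929972/15 - 49992) = -1*(-1679852/15) = 1679852/15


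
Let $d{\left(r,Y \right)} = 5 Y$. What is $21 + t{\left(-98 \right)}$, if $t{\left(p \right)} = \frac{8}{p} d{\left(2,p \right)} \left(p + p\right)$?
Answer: $-7819$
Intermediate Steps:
$t{\left(p \right)} = 80 p$ ($t{\left(p \right)} = \frac{8}{p} 5 p \left(p + p\right) = \frac{8}{p} 5 p 2 p = \frac{8}{p} 10 p^{2} = 80 p$)
$21 + t{\left(-98 \right)} = 21 + 80 \left(-98\right) = 21 - 7840 = -7819$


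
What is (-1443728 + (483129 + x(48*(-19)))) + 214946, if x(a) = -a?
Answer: -744741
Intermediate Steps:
(-1443728 + (483129 + x(48*(-19)))) + 214946 = (-1443728 + (483129 - 48*(-19))) + 214946 = (-1443728 + (483129 - 1*(-912))) + 214946 = (-1443728 + (483129 + 912)) + 214946 = (-1443728 + 484041) + 214946 = -959687 + 214946 = -744741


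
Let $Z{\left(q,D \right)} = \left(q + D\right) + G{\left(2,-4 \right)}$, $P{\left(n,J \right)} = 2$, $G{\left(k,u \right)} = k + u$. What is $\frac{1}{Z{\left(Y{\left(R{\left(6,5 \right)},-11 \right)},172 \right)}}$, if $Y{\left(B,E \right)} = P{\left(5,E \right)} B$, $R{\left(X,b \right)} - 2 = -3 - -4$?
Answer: $\frac{1}{176} \approx 0.0056818$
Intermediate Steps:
$R{\left(X,b \right)} = 3$ ($R{\left(X,b \right)} = 2 - -1 = 2 + \left(-3 + 4\right) = 2 + 1 = 3$)
$Y{\left(B,E \right)} = 2 B$
$Z{\left(q,D \right)} = -2 + D + q$ ($Z{\left(q,D \right)} = \left(q + D\right) + \left(2 - 4\right) = \left(D + q\right) - 2 = -2 + D + q$)
$\frac{1}{Z{\left(Y{\left(R{\left(6,5 \right)},-11 \right)},172 \right)}} = \frac{1}{-2 + 172 + 2 \cdot 3} = \frac{1}{-2 + 172 + 6} = \frac{1}{176}$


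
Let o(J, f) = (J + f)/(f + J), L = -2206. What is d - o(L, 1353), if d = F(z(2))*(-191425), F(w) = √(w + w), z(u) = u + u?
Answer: -1 - 382850*√2 ≈ -5.4143e+5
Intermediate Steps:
z(u) = 2*u
F(w) = √2*√w (F(w) = √(2*w) = √2*√w)
o(J, f) = 1 (o(J, f) = (J + f)/(J + f) = 1)
d = -382850*√2 (d = (√2*√(2*2))*(-191425) = (√2*√4)*(-191425) = (√2*2)*(-191425) = (2*√2)*(-191425) = -382850*√2 ≈ -5.4143e+5)
d - o(L, 1353) = -382850*√2 - 1*1 = -382850*√2 - 1 = -1 - 382850*√2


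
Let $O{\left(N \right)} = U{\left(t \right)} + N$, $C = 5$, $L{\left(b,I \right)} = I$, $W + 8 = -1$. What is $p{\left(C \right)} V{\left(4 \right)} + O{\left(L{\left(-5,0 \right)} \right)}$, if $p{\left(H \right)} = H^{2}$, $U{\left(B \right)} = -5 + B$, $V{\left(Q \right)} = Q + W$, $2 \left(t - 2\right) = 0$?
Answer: $-128$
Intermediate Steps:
$W = -9$ ($W = -8 - 1 = -9$)
$t = 2$ ($t = 2 + \frac{1}{2} \cdot 0 = 2 + 0 = 2$)
$V{\left(Q \right)} = -9 + Q$ ($V{\left(Q \right)} = Q - 9 = -9 + Q$)
$O{\left(N \right)} = -3 + N$ ($O{\left(N \right)} = \left(-5 + 2\right) + N = -3 + N$)
$p{\left(C \right)} V{\left(4 \right)} + O{\left(L{\left(-5,0 \right)} \right)} = 5^{2} \left(-9 + 4\right) + \left(-3 + 0\right) = 25 \left(-5\right) - 3 = -125 - 3 = -128$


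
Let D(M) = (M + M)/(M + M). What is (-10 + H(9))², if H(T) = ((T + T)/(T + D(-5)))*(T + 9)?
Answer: 12544/25 ≈ 501.76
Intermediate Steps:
D(M) = 1 (D(M) = (2*M)/((2*M)) = (2*M)*(1/(2*M)) = 1)
H(T) = 2*T*(9 + T)/(1 + T) (H(T) = ((T + T)/(T + 1))*(T + 9) = ((2*T)/(1 + T))*(9 + T) = (2*T/(1 + T))*(9 + T) = 2*T*(9 + T)/(1 + T))
(-10 + H(9))² = (-10 + 2*9*(9 + 9)/(1 + 9))² = (-10 + 2*9*18/10)² = (-10 + 2*9*(⅒)*18)² = (-10 + 162/5)² = (112/5)² = 12544/25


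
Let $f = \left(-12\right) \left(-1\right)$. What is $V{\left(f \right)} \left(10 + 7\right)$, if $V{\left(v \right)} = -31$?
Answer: $-527$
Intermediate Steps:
$f = 12$
$V{\left(f \right)} \left(10 + 7\right) = - 31 \left(10 + 7\right) = \left(-31\right) 17 = -527$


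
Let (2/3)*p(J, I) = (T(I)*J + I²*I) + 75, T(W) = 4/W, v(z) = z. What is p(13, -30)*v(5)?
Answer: -403901/2 ≈ -2.0195e+5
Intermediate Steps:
p(J, I) = 225/2 + 3*I³/2 + 6*J/I (p(J, I) = 3*(((4/I)*J + I²*I) + 75)/2 = 3*((4*J/I + I³) + 75)/2 = 3*((I³ + 4*J/I) + 75)/2 = 3*(75 + I³ + 4*J/I)/2 = 225/2 + 3*I³/2 + 6*J/I)
p(13, -30)*v(5) = ((3/2)*(4*13 - 30*(75 + (-30)³))/(-30))*5 = ((3/2)*(-1/30)*(52 - 30*(75 - 27000)))*5 = ((3/2)*(-1/30)*(52 - 30*(-26925)))*5 = ((3/2)*(-1/30)*(52 + 807750))*5 = ((3/2)*(-1/30)*807802)*5 = -403901/10*5 = -403901/2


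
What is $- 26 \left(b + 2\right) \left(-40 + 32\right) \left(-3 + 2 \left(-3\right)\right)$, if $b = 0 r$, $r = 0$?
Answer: $-3744$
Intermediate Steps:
$b = 0$ ($b = 0 \cdot 0 = 0$)
$- 26 \left(b + 2\right) \left(-40 + 32\right) \left(-3 + 2 \left(-3\right)\right) = - 26 \left(0 + 2\right) \left(-40 + 32\right) \left(-3 + 2 \left(-3\right)\right) = - 26 \cdot 2 \left(-8\right) \left(-3 - 6\right) = \left(-26\right) \left(-16\right) \left(-9\right) = 416 \left(-9\right) = -3744$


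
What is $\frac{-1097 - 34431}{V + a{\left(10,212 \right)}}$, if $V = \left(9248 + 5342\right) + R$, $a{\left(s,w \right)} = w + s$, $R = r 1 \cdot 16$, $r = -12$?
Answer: $- \frac{8882}{3655} \approx -2.4301$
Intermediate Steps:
$R = -192$ ($R = \left(-12\right) 1 \cdot 16 = \left(-12\right) 16 = -192$)
$a{\left(s,w \right)} = s + w$
$V = 14398$ ($V = \left(9248 + 5342\right) - 192 = 14590 - 192 = 14398$)
$\frac{-1097 - 34431}{V + a{\left(10,212 \right)}} = \frac{-1097 - 34431}{14398 + \left(10 + 212\right)} = - \frac{35528}{14398 + 222} = - \frac{35528}{14620} = \left(-35528\right) \frac{1}{14620} = - \frac{8882}{3655}$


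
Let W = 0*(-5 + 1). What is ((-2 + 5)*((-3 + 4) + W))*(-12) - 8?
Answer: -44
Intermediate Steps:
W = 0 (W = 0*(-4) = 0)
((-2 + 5)*((-3 + 4) + W))*(-12) - 8 = ((-2 + 5)*((-3 + 4) + 0))*(-12) - 8 = (3*(1 + 0))*(-12) - 8 = (3*1)*(-12) - 8 = 3*(-12) - 8 = -36 - 8 = -44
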